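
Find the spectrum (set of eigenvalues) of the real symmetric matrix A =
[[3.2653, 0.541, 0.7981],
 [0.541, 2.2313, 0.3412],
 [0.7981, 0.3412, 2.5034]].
sigma(A) ≈ {2, 4} (2 with multiplicity 2)

A is real symmetric, so its spectrum consists of real eigenvalues. Expanding the characteristic polynomial of the displayed matrix gives
  det(λ I - A) = p(λ) = λ^3 + (-8)λ^2 + (20)λ + (-16).
Solving p(λ) = 0 yields eigenvalues ≈ 2, 2, 4. (A is shown rounded to 4 decimals, so these recover the underlying integer eigenvalues to within that precision.)
Verification: the trace of A = 8 equals the sum of eigenvalues 8, and det(A) ≈ 16.0000 matches the eigenvalue product 16.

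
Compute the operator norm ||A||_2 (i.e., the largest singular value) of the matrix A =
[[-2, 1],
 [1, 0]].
||A||_2 = sqrt((6 + sqrt(32))/2) ≈ 2.4142 (= sqrt(largest eigenvalue of A^T A))

||A||_2 = sigma_max(A) = sqrt(lambda_max(A^T A)). Form the symmetric matrix M = A^T A =
[[5, -2],
 [-2, 1]].
Its characteristic polynomial (trace, determinant of M give the coefficients) is
  p(λ) = det(λ I - M) = λ^2 - 6λ + 1.
For λ^2 - 6λ + 1 the discriminant is 32. It is nonnegative but not a perfect square, so the roots are real and irrational: λ = (6 ± sqrt(32))/2 ≈ 5.8284, 0.1716.
So the eigenvalues of A^T A are ≈ 0.1716, 5.8284 (all ≥ 0, as they must be for A^T A). The largest is λ_max = (6 + sqrt(32))/2 ≈ 5.8284, hence ||A||_2 = sqrt(λ_max) = sqrt((6 + sqrt(32))/2) ≈ 2.4142.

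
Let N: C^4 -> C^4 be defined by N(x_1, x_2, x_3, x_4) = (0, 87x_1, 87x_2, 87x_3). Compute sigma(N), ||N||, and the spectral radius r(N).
sigma(N) = {0}; ||N|| = 87; r(N) = 0. (N is nilpotent with N^4 = 0.)

On C^4, N is a strictly lower-triangular matrix with 87 on the subdiagonal and zeros elsewhere, so its characteristic polynomial is lambda^4 and every eigenvalue is 0: sigma(N) = {0}. For the operator norm, N e_i = 87e_{i+1} for i = 1, ..., 3 and N e_4 = 0, so the singular values of N are 87 (with multiplicity 3) and 0; hence ||N|| = 87. The spectral radius r(N) = max|lambda| = 0. Note ||N|| > r(N) — characteristic of non-normal nilpotent operators. Indeed N^4 = 0.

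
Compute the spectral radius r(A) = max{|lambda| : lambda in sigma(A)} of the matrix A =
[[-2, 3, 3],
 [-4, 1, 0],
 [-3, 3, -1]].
r(A) ≈ 4.4453

The eigenvalues of A are the roots of its characteristic polynomial. With M = A (coefficients from the trace, the sum of principal 2x2 minors, and det A):
  p(λ) = det(λ I - M) = λ^3 + 2λ^2 + 20λ + 37.
No integer candidate from the rational root theorem (±divisors of 37) is a root, so the roots are irrational. The cubic discriminant is Δ = -41907 < 0, so there is one real root and a complex-conjugate pair. p(-2) = -3 and p(-1) = 18 have opposite signs, so a root lies in (-2, -1); Newton's method refines it to λ ≈ -1.8724. Dividing out (λ - (-1.8724)) leaves approximately λ^2 + 0.1276λ + 19.761. For λ^2 + 0.1276λ + 19.761 the discriminant is -79.0278. It is negative, so the remaining roots are the complex-conjugate pair λ ≈ -0.0638 ± 4.4449i. Their product equals the constant term, so |λ|^2 ≈ 19.761 and |λ| ≈ 4.4453.
Thus the eigenvalues (to 4 decimals) are -1.8724 (modulus 1.8724); -0.0638 ± 4.4449i (modulus 4.4453). The spectral radius is the largest modulus: r(A) ≈ 4.4453. (Cross-check: r(A) ≤ ||A||_2 ≈ 6.6861; equality holds whenever A is normal, though it can also hold for some non-normal A.)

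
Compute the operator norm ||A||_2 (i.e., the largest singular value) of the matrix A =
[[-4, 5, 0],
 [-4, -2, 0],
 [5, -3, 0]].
||A||_2 = sqrt((95 + sqrt(3277))/2) ≈ 8.7248 (= sqrt(largest eigenvalue of A^T A))

||A||_2 = sigma_max(A) = sqrt(lambda_max(A^T A)). Form the symmetric matrix M = A^T A =
[[57, -27, 0],
 [-27, 38, 0],
 [0, 0, 0]].
Its characteristic polynomial (trace, sum of principal 2x2 minors, determinant of M give the coefficients) is
  p(λ) = det(λ I - M) = λ^3 - 95λ^2 + 1437λ.
The constant term is 0, so λ = 0 is a root. Dividing out λ leaves p(λ) = λ(λ^2 - 95λ + 1437). For λ^2 - 95λ + 1437 the discriminant is 3277. It is nonnegative but not a perfect square, so the roots are real and irrational: λ = (95 ± sqrt(3277))/2 ≈ 76.1225, 18.8775.
So the eigenvalues of A^T A are ≈ 0, 18.8775, 76.1225 (all ≥ 0, as they must be for A^T A). The largest is λ_max = (95 + sqrt(3277))/2 ≈ 76.1225, hence ||A||_2 = sqrt(λ_max) = sqrt((95 + sqrt(3277))/2) ≈ 8.7248.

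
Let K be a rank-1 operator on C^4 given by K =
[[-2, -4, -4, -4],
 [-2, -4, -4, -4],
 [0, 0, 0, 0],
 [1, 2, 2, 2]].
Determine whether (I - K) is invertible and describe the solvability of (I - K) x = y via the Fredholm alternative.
(I - K) is invertible (det(I - K) = 5 ≠ 0), so for every y in C^4 the equation (I - K) x = y has a unique solution.

K has rank 1, so it is an outer product K = u v^T: every row of K is a multiple of one row vector. Reading off the entries, u = (2, 2, 0, -1) and v = (-1, -2, -2, -2) (row i of K equals u_i·v^T). A rank-one matrix u v^T satisfies K u = u (v·u) and kills the (3)-dimensional subspace v^⊥, so its characteristic polynomial is lambda^3 (lambda - v·u) with v·u = tr K = -4. Hence the eigenvalues of I - K are 1 (multiplicity 3) and 1 - (-4) = 5, so det(I - K) = 5. (Direct check: I - K =
[[3, 4, 4, 4],
 [2, 5, 4, 4],
 [0, 0, 1, 0],
 [-1, -2, -2, -1]]
has determinant 5.) The finite-dimensional Fredholm alternative says: either (I - K) is invertible, or ker(I - K) ≠ {0} and then range(I - K) = ker((I - K)^*)^⊥, with dim ker(I - K) = dim ker((I - K)^*). Since det(I - K) ≠ 0, 1 is not an eigenvalue of K and ker(I - K) = {0}, so we are in the first case: for every y there is a unique x = (I - K)^(-1) y. Explicitly, by the Sherman–Morrison formula, (I - u v^T)^(-1) = I + u v^T/(1 - v·u), i.e. (I - K)^(-1) = I + K/(5).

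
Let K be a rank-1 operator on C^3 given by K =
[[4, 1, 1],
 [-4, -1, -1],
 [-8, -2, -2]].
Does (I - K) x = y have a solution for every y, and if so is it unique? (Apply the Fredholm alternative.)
(I - K) is singular (det(I - K) = 0, i.e. 1 ∈ sigma(K)). (I - K) x = y is solvable iff y ⊥ ker((I - K)^*) = span{(4, 1, 1)}, i.e. iff 4y_1 + y_2 + y_3 = 0. When solvable, the solutions are x = y + c·(1, -1, -2), c arbitrary (ker(I - K) = span{(1, -1, -2)}, dimension 1).

K has rank 1, so it is an outer product K = u v^T: every row of K is a multiple of one row vector. Reading off the entries, u = (1, -1, -2) and v = (4, 1, 1) (row i of K equals u_i·v^T). A rank-one matrix u v^T satisfies K u = u (v·u) and kills the (2)-dimensional subspace v^⊥, so its characteristic polynomial is lambda^2 (lambda - v·u) with v·u = tr K = 1. Hence the eigenvalues of I - K are 1 (multiplicity 2) and 1 - (1) = 0, so det(I - K) = 0. (Direct check: I - K =
[[-3, -1, -1],
 [4, 2, 1],
 [8, 2, 3]]
has determinant 0.) So 1 is an eigenvalue of K and (I - K) is not invertible. The finite-dimensional Fredholm alternative says: either (I - K) is invertible, or ker(I - K) ≠ {0} and then range(I - K) = ker((I - K)^*)^⊥, with dim ker(I - K) = dim ker((I - K)^*). We are in the second case, so we need both kernels. Kernel of I - K: (I - K) u = u - u (v·u) = u - u = 0, so ker(I - K) = span{u} = span{(1, -1, -2)} (it is exactly 1-dimensional because rank(I - K) = 2). Kernel of the adjoint: K is real, so (I - K)^* = I - K^T = I - v u^T, and (I - v u^T) v = v - v (u·v) = 0; hence ker((I - K)^*) = span{v} = span{(4, 1, 1)}. Therefore (I - K) x = y is solvable iff <y, v> = 0, i.e. iff 4y_1 + y_2 + y_3 = 0. When this holds, K y = u (v·y) = 0, so (I - K) y = y and x = y is a particular solution; the full solution set is the line x = y + c·u = y + c·(1, -1, -2), c ∈ C.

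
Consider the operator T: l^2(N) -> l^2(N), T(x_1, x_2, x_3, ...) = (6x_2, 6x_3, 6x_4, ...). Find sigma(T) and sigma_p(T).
sigma(T) = closed disk {z in C : |z| ≤ 6}; sigma_p(T) = open disk {z in C : |z| < 6}

Note T = 6·V where V is the unit left shift (V x)_k = x_{k+1}; so sigma(T) = 6·sigma(V) and ||T|| = 6||V||. ||T x||^2 = 36sum_{k≥2} |x_k|^2 ≤ 36||x||^2, with equality on {x : x_1 = 0}, so ||T|| = 6. For any lambda with |lambda| < 6, set r = lambda/6 (|r| < 1); the vector x = (1, r, r^2, ...) is in l^2 and satisfies T x = 6(r, r^2, ...) = lambda x, so lambda is an eigenvalue. On the boundary |lambda| = 6 the geometric series diverges, so no l^2 eigenvector exists, but these lambda lie in the approximate point spectrum. Hence sigma(T) is the closed disk of radius 6 and sigma_p(T) is the open disk.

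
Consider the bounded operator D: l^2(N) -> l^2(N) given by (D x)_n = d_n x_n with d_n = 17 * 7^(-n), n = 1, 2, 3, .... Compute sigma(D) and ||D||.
sigma(D) = {17 * 7^(-n) : n ≥ 1} ∪ {0}; ||D|| = 17/7

A bounded diagonal operator on l^2 with diagonal entries d_n has spectrum equal to the closure of {d_n : n ≥ 1}: every d_n is an eigenvalue (with eigenvector e_n), so {d_n} ⊂ sigma(D); the spectrum is closed, so its closure is too; and for lambda not in the closure, (D - lambda I) has bounded inverse (the diagonal entries 1/(d_n - lambda) are bounded). For our sequence d_n = 17 * 7^(-n), n = 1, 2, 3, ...:
  - {d_n} = {17 * 7^(-n) : n ≥ 1}; the only limit point is 0
  - closure = {17 * 7^(-n) : n ≥ 1} ∪ {0}
For the norm: a diagonal operator has ||D|| = sup_n |d_n|. Here d_n = 17 * 7^(-n) is positive and decreasing, so sup_n |d_n| = d_1 = 17/7. So ||D|| = 17/7.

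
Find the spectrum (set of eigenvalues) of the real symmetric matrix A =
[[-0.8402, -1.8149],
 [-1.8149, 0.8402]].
sigma(A) ≈ {-2, 2}

A is real symmetric, so its spectrum consists of real eigenvalues. Expanding the characteristic polynomial of the displayed matrix gives
  det(λ I - A) = p(λ) = λ^2 + (0)λ + (-4).
Solving p(λ) = 0 yields eigenvalues ≈ -2, 2. (A is shown rounded to 4 decimals, so these recover the underlying integer eigenvalues to within that precision.)
Verification: the trace of A = 0 equals the sum of eigenvalues 0, and det(A) ≈ -3.9998 matches the eigenvalue product -4.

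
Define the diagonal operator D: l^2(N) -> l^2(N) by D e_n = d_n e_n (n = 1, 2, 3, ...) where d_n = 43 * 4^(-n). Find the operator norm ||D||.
||D|| = 43/4 (attained at n = 1)

For D diagonal, ||D|| = sup_n |d_n|. The sequence d_n = 43 * 4^(-n) is positive and strictly decreasing (ratio 4^(-1) < 1), so the supremum is d_1 = 43/4. Hence ||D|| = 43/4.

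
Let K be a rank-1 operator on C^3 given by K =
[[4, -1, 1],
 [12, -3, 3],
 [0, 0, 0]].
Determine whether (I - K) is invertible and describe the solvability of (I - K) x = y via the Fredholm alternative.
(I - K) is singular (det(I - K) = 0, i.e. 1 ∈ sigma(K)). (I - K) x = y is solvable iff y ⊥ ker((I - K)^*) = span{(4, -1, 1)}, i.e. iff 4y_1 - y_2 + y_3 = 0. When solvable, the solutions are x = y + c·(1, 3, 0), c arbitrary (ker(I - K) = span{(1, 3, 0)}, dimension 1).

K has rank 1, so it is an outer product K = u v^T: every row of K is a multiple of one row vector. Reading off the entries, u = (1, 3, 0) and v = (4, -1, 1) (row i of K equals u_i·v^T). A rank-one matrix u v^T satisfies K u = u (v·u) and kills the (2)-dimensional subspace v^⊥, so its characteristic polynomial is lambda^2 (lambda - v·u) with v·u = tr K = 1. Hence the eigenvalues of I - K are 1 (multiplicity 2) and 1 - (1) = 0, so det(I - K) = 0. (Direct check: I - K =
[[-3, 1, -1],
 [-12, 4, -3],
 [0, 0, 1]]
has determinant 0.) So 1 is an eigenvalue of K and (I - K) is not invertible. The finite-dimensional Fredholm alternative says: either (I - K) is invertible, or ker(I - K) ≠ {0} and then range(I - K) = ker((I - K)^*)^⊥, with dim ker(I - K) = dim ker((I - K)^*). We are in the second case, so we need both kernels. Kernel of I - K: (I - K) u = u - u (v·u) = u - u = 0, so ker(I - K) = span{u} = span{(1, 3, 0)} (it is exactly 1-dimensional because rank(I - K) = 2). Kernel of the adjoint: K is real, so (I - K)^* = I - K^T = I - v u^T, and (I - v u^T) v = v - v (u·v) = 0; hence ker((I - K)^*) = span{v} = span{(4, -1, 1)}. Therefore (I - K) x = y is solvable iff <y, v> = 0, i.e. iff 4y_1 - y_2 + y_3 = 0. When this holds, K y = u (v·y) = 0, so (I - K) y = y and x = y is a particular solution; the full solution set is the line x = y + c·u = y + c·(1, 3, 0), c ∈ C.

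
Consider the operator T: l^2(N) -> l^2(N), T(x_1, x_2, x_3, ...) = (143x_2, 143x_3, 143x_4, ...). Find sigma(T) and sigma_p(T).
sigma(T) = closed disk {z in C : |z| ≤ 143}; sigma_p(T) = open disk {z in C : |z| < 143}

Note T = 143·V where V is the unit left shift (V x)_k = x_{k+1}; so sigma(T) = 143·sigma(V) and ||T|| = 143||V||. ||T x||^2 = 20449sum_{k≥2} |x_k|^2 ≤ 20449||x||^2, with equality on {x : x_1 = 0}, so ||T|| = 143. For any lambda with |lambda| < 143, set r = lambda/143 (|r| < 1); the vector x = (1, r, r^2, ...) is in l^2 and satisfies T x = 143(r, r^2, ...) = lambda x, so lambda is an eigenvalue. On the boundary |lambda| = 143 the geometric series diverges, so no l^2 eigenvector exists, but these lambda lie in the approximate point spectrum. Hence sigma(T) is the closed disk of radius 143 and sigma_p(T) is the open disk.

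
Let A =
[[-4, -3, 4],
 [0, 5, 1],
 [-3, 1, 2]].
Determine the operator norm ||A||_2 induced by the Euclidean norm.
||A||_2 ≈ 7.1619 (= sqrt(largest eigenvalue of A^T A))

||A||_2 = sigma_max(A) = sqrt(lambda_max(A^T A)). Form the symmetric matrix M = A^T A =
[[25, 9, -22],
 [9, 35, -5],
 [-22, -5, 21]].
Its characteristic polynomial (trace, sum of principal 2x2 minors, determinant of M give the coefficients) is
  p(λ) = det(λ I - M) = λ^3 - 81λ^2 + 1545λ - 1089.
No integer candidate from the rational root theorem (±divisors of 1089) is a root, so the roots are irrational. The cubic discriminant is Δ = 1015571952 > 0, so there are three distinct real roots. p(0) = -1089 and p(1) = 376 have opposite signs, so a root lies in (0, 1); Newton's method refines it to λ ≈ 0.7327. p(28) = 619 and p(29) = -16 have opposite signs, so a root lies in (28, 29); Newton's method refines it to λ ≈ 28.9746. p(51) = -324 and p(52) = 835 have opposite signs, so a root lies in (51, 52); Newton's method refines it to λ ≈ 51.2926. Check (Vieta): the three roots sum to 81, matching tr M = 81.
So the eigenvalues of A^T A are ≈ 0.7327, 28.9746, 51.2926 (all ≥ 0, as they must be for A^T A). The largest is λ_max ≈ 51.2926, hence ||A||_2 = sqrt(λ_max) ≈ 7.1619.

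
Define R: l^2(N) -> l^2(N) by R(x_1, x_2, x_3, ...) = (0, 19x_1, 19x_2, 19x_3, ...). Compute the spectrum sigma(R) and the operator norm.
sigma(R) = closed disk {z in C : |z| ≤ 19}; ||R|| = 19

Note R = 19·U where U is the unit right shift (U x)_k = x_{k-1} (with x_0 := 0); so ||R|| = 19||U|| and sigma(R) = 19·sigma(U). ||R x||^2 = sum_{k≥1} |19x_k|^2 = 361||x||^2, so ||R|| = 19 and sigma(R) ⊂ {|z| ≤ 19}. For any |lambda| < 19, the equation (R - lambda I) x = 0 forces x_1 = 0, then 19x_k = lambda x_{k+1} ⇒ x = 0, so R has no eigenvalues. But (R - lambda I) is not surjective for |lambda| < 19: solving (R - lambda I) x = e_1 would require x_n proportional to (lambda/19)^(-n), which is not in l^2. So every |lambda| < 19 lies in the residual spectrum. The boundary |lambda| = 19 is in the approximate point spectrum (the spectrum is closed). Hence sigma(R) is the closed disk of radius 19.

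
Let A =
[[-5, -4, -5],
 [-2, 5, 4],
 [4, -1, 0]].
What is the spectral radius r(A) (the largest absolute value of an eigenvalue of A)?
r(A) ≈ 3.2899

The eigenvalues of A are the roots of its characteristic polynomial. With M = A (coefficients from the trace, the sum of principal 2x2 minors, and det A):
  p(λ) = det(λ I - M) = λ^3 - 9λ - 6.
No integer candidate from the rational root theorem (±divisors of 6) is a root, so the roots are irrational. The cubic discriminant is Δ = 1944 > 0, so there are three distinct real roots. p(-3) = -6 and p(-2) = 4 have opposite signs, so a root lies in (-3, -2); Newton's method refines it to λ ≈ -2.5842. p(-1) = 2 and p(0) = -6 have opposite signs, so a root lies in (-1, 0); Newton's method refines it to λ ≈ -0.7057. p(3) = -6 and p(4) = 22 have opposite signs, so a root lies in (3, 4); Newton's method refines it to λ ≈ 3.2899. Check (Vieta): the three roots sum to 0, matching tr M = 0.
Thus the eigenvalues (to 4 decimals) are -2.5842 (modulus 2.5842); -0.7057 (modulus 0.7057); 3.2899 (modulus 3.2899). The spectral radius is the largest modulus: r(A) ≈ 3.2899. (Cross-check: r(A) ≤ ||A||_2 ≈ 9.3679; equality holds whenever A is normal, though it can also hold for some non-normal A.)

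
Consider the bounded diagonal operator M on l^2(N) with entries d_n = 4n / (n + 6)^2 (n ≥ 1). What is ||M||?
||M|| = 1/6 (attained at n = 6)

For M diagonal, ||M|| = sup_n |d_n|. Treat f(x) = 4x / (x + 6)^2 for real x > 0. By the quotient rule, f'(x) = 4(6 - x)/(x + 6)^3, which is positive for x < 6 and negative for x > 6. So f has a unique maximum at x = 6, and since 6 is a positive integer, the supremum over n ≥ 1 is attained at n = 6: d_6 = 4·6/(6 + 6)^2 = 4·6/144 = 1/6. Hence ||M|| = 1/6.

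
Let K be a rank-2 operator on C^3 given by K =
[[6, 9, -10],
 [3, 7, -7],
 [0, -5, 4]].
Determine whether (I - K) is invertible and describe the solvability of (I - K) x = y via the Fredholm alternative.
(I - K) is invertible (det(I - K) = 16 ≠ 0), so for every y in C^3 the equation (I - K) x = y has a unique solution.

K has rank 2 and factors as K = U V^T = u1 v1^T + u2 v2^T with u1 = (-3, -2, 1), v1 = (-3, -2, 3), u2 = (-1, -1, 1), v2 = (3, -3, 1) (multiplying out reproduces the displayed K). The nonzero eigenvalues of U V^T coincide with those of the 2 x 2 matrix G = V^T U = [[v1·u1, v1·u2], [v2·u1, v2·u2]] = [[16, 8], [-2, 1]], and by the Sylvester determinant identity det(I_3 - U V^T) = det(I_2 - V^T U) = det([[-15, -8], [2, 0]]) = (-15)(0) - (-8)(2) = 16. (Direct check: I - K =
[[-5, -9, 10],
 [-3, -6, 7],
 [0, 5, -3]]
has determinant 16.) The finite-dimensional Fredholm alternative says: either (I - K) is invertible, or ker(I - K) ≠ {0} and then range(I - K) = ker((I - K)^*)^⊥, with dim ker(I - K) = dim ker((I - K)^*). Since det(I - K) ≠ 0, 1 is not an eigenvalue of K and ker(I - K) = {0}, so we are in the first case: for every y there is a unique x = (I - K)^(-1) y. (Explicitly, by the Woodbury identity, (I - U V^T)^(-1) = I + U (I_2 - G)^(-1) V^T.)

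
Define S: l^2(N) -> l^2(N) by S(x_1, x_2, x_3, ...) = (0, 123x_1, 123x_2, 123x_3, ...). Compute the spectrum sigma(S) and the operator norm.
sigma(S) = closed disk {z in C : |z| ≤ 123}; ||S|| = 123

Note S = 123·U where U is the unit right shift (U x)_k = x_{k-1} (with x_0 := 0); so ||S|| = 123||U|| and sigma(S) = 123·sigma(U). ||S x||^2 = sum_{k≥1} |123x_k|^2 = 15129||x||^2, so ||S|| = 123 and sigma(S) ⊂ {|z| ≤ 123}. For any |lambda| < 123, the equation (S - lambda I) x = 0 forces x_1 = 0, then 123x_k = lambda x_{k+1} ⇒ x = 0, so S has no eigenvalues. But (S - lambda I) is not surjective for |lambda| < 123: solving (S - lambda I) x = e_1 would require x_n proportional to (lambda/123)^(-n), which is not in l^2. So every |lambda| < 123 lies in the residual spectrum. The boundary |lambda| = 123 is in the approximate point spectrum (the spectrum is closed). Hence sigma(S) is the closed disk of radius 123.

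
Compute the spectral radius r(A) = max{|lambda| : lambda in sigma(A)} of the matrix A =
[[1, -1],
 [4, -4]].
r(A) = 3

The eigenvalues of A are the roots of its characteristic polynomial. With M = A (coefficients from the trace and determinant):
  p(λ) = det(λ I - M) = λ^2 + 3λ.
For λ^2 + 3λ the discriminant is 9. It is a perfect square (3^2), so the roots are rational: λ = (-3 ± 3)/2 = 0, -3.
Thus the eigenvalues (to 4 decimals) are 0 (modulus 0); -3 (modulus 3). The spectral radius is the largest modulus: r(A) = 3. (Cross-check: r(A) ≤ ||A||_2 ≈ 5.831; equality holds whenever A is normal, though it can also hold for some non-normal A.)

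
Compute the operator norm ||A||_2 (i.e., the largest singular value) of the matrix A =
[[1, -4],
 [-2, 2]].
||A||_2 = sqrt((25 + sqrt(481))/2) ≈ 4.8442 (= sqrt(largest eigenvalue of A^T A))

||A||_2 = sigma_max(A) = sqrt(lambda_max(A^T A)). Form the symmetric matrix M = A^T A =
[[5, -8],
 [-8, 20]].
Its characteristic polynomial (trace, determinant of M give the coefficients) is
  p(λ) = det(λ I - M) = λ^2 - 25λ + 36.
For λ^2 - 25λ + 36 the discriminant is 481. It is nonnegative but not a perfect square, so the roots are real and irrational: λ = (25 ± sqrt(481))/2 ≈ 23.4659, 1.5341.
So the eigenvalues of A^T A are ≈ 1.5341, 23.4659 (all ≥ 0, as they must be for A^T A). The largest is λ_max = (25 + sqrt(481))/2 ≈ 23.4659, hence ||A||_2 = sqrt(λ_max) = sqrt((25 + sqrt(481))/2) ≈ 4.8442.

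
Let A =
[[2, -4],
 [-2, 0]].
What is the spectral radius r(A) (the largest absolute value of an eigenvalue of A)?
r(A) = 4

The eigenvalues of A are the roots of its characteristic polynomial. With M = A (coefficients from the trace and determinant):
  p(λ) = det(λ I - M) = λ^2 - 2λ - 8.
For λ^2 - 2λ - 8 the discriminant is 36. It is a perfect square (6^2), so the roots are rational: λ = (2 ± 6)/2 = 4, -2.
Thus the eigenvalues (to 4 decimals) are 4 (modulus 4); -2 (modulus 2). The spectral radius is the largest modulus: r(A) = 4. (Cross-check: r(A) ≤ ||A||_2 ≈ 4.5765; equality holds whenever A is normal, though it can also hold for some non-normal A.)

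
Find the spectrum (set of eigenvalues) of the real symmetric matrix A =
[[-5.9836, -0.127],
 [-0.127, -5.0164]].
sigma(A) ≈ {-6, -5}

A is real symmetric, so its spectrum consists of real eigenvalues. Expanding the characteristic polynomial of the displayed matrix gives
  det(λ I - A) = p(λ) = λ^2 + (11)λ + (30).
Solving p(λ) = 0 yields eigenvalues ≈ -6, -5. (A is shown rounded to 4 decimals, so these recover the underlying integer eigenvalues to within that precision.)
Verification: the trace of A = -11 equals the sum of eigenvalues -11, and det(A) ≈ 30.0000 matches the eigenvalue product 30.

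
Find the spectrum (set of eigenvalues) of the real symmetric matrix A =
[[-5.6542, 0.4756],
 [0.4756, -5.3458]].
sigma(A) ≈ {-6, -5}

A is real symmetric, so its spectrum consists of real eigenvalues. Expanding the characteristic polynomial of the displayed matrix gives
  det(λ I - A) = p(λ) = λ^2 + (11)λ + (30).
Solving p(λ) = 0 yields eigenvalues ≈ -6, -5. (A is shown rounded to 4 decimals, so these recover the underlying integer eigenvalues to within that precision.)
Verification: the trace of A = -11 equals the sum of eigenvalues -11, and det(A) ≈ 30.0000 matches the eigenvalue product 30.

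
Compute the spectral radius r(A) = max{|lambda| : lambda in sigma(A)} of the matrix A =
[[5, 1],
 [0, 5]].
r(A) = 5

The eigenvalues of A are the roots of its characteristic polynomial. With M = A (coefficients from the trace and determinant):
  p(λ) = det(λ I - M) = λ^2 - 10λ + 25.
For λ^2 - 10λ + 25 the discriminant is 0. It is a perfect square (0^2), so the roots are rational: λ = (10 ± 0)/2 = 5, 5.
Thus the eigenvalues (to 4 decimals) are 5 (modulus 5). The spectral radius is the largest modulus: r(A) = 5. (Cross-check: r(A) ≤ ||A||_2 ≈ 5.5249; equality holds whenever A is normal, though it can also hold for some non-normal A.)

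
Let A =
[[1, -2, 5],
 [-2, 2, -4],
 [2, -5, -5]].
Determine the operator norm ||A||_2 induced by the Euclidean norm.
||A||_2 ≈ 8.2113 (= sqrt(largest eigenvalue of A^T A))

||A||_2 = sigma_max(A) = sqrt(lambda_max(A^T A)). Form the symmetric matrix M = A^T A =
[[9, -16, 3],
 [-16, 33, 7],
 [3, 7, 66]].
Its characteristic polynomial (trace, sum of principal 2x2 minors, determinant of M give the coefficients) is
  p(λ) = det(λ I - M) = λ^3 - 108λ^2 + 2755λ - 1296.
No integer candidate from the rational root theorem (±divisors of 1296) is a root, so the roots are irrational. The cubic discriminant is Δ = 5253292580 > 0, so there are three distinct real roots. p(0) = -1296 and p(1) = 1352 have opposite signs, so a root lies in (0, 1); Newton's method refines it to λ ≈ 0.4794. p(40) = 104 and p(41) = -968 have opposite signs, so a root lies in (40, 41); Newton's method refines it to λ ≈ 40.096. p(67) = -760 and p(68) = 1084 have opposite signs, so a root lies in (67, 68); Newton's method refines it to λ ≈ 67.4247. Check (Vieta): the three roots sum to 108, matching tr M = 108.
So the eigenvalues of A^T A are ≈ 0.4794, 40.096, 67.4247 (all ≥ 0, as they must be for A^T A). The largest is λ_max ≈ 67.4247, hence ||A||_2 = sqrt(λ_max) ≈ 8.2113.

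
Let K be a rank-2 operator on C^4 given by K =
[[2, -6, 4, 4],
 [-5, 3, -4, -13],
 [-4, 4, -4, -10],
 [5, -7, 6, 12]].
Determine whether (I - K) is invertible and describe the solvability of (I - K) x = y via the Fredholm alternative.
(I - K) is invertible (det(I - K) = -63 ≠ 0), so for every y in C^4 the equation (I - K) x = y has a unique solution.

K has rank 2 and factors as K = U V^T = u1 v1^T + u2 v2^T with u1 = (2, -2, -2, 3), v1 = (1, -3, 2, 2), u2 = (0, 3, 2, -2), v2 = (-1, -1, 0, -3) (multiplying out reproduces the displayed K). The nonzero eigenvalues of U V^T coincide with those of the 2 x 2 matrix G = V^T U = [[v1·u1, v1·u2], [v2·u1, v2·u2]] = [[10, -9], [-9, 3]], and by the Sylvester determinant identity det(I_4 - U V^T) = det(I_2 - V^T U) = det([[-9, 9], [9, -2]]) = (-9)(-2) - (9)(9) = -63. (Direct check: I - K =
[[-1, 6, -4, -4],
 [5, -2, 4, 13],
 [4, -4, 5, 10],
 [-5, 7, -6, -11]]
has determinant -63.) The finite-dimensional Fredholm alternative says: either (I - K) is invertible, or ker(I - K) ≠ {0} and then range(I - K) = ker((I - K)^*)^⊥, with dim ker(I - K) = dim ker((I - K)^*). Since det(I - K) ≠ 0, 1 is not an eigenvalue of K and ker(I - K) = {0}, so we are in the first case: for every y there is a unique x = (I - K)^(-1) y. (Explicitly, by the Woodbury identity, (I - U V^T)^(-1) = I + U (I_2 - G)^(-1) V^T.)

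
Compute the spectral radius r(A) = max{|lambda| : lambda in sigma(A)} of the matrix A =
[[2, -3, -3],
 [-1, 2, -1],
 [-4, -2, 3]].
r(A) ≈ 5.9556

The eigenvalues of A are the roots of its characteristic polynomial. With M = A (coefficients from the trace, the sum of principal 2x2 minors, and det A):
  p(λ) = det(λ I - M) = λ^3 - 7λ^2 - λ + 43.
No integer candidate from the rational root theorem (±divisors of 43) is a root, so the roots are irrational. The cubic discriminant is Δ = 14544 > 0, so there are three distinct real roots. p(-3) = -44 and p(-2) = 9 have opposite signs, so a root lies in (-3, -2); Newton's method refines it to λ ≈ -2.2151. p(3) = 4 and p(4) = -9 have opposite signs, so a root lies in (3, 4); Newton's method refines it to λ ≈ 3.2595. p(5) = -12 and p(6) = 1 have opposite signs, so a root lies in (5, 6); Newton's method refines it to λ ≈ 5.9556. Check (Vieta): the three roots sum to 7, matching tr M = 7.
Thus the eigenvalues (to 4 decimals) are -2.2151 (modulus 2.2151); 3.2595 (modulus 3.2595); 5.9556 (modulus 5.9556). The spectral radius is the largest modulus: r(A) ≈ 5.9556. (Cross-check: r(A) ≤ ||A||_2 ≈ 6.0871; equality holds whenever A is normal, though it can also hold for some non-normal A.)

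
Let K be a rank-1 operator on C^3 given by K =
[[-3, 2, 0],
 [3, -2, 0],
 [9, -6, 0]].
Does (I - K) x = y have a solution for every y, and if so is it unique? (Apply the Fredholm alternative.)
(I - K) is invertible (det(I - K) = 6 ≠ 0), so for every y in C^3 the equation (I - K) x = y has a unique solution.

K has rank 1, so it is an outer product K = u v^T: every row of K is a multiple of one row vector. Reading off the entries, u = (1, -1, -3) and v = (-3, 2, 0) (row i of K equals u_i·v^T). A rank-one matrix u v^T satisfies K u = u (v·u) and kills the (2)-dimensional subspace v^⊥, so its characteristic polynomial is lambda^2 (lambda - v·u) with v·u = tr K = -5. Hence the eigenvalues of I - K are 1 (multiplicity 2) and 1 - (-5) = 6, so det(I - K) = 6. (Direct check: I - K =
[[4, -2, 0],
 [-3, 3, 0],
 [-9, 6, 1]]
has determinant 6.) The finite-dimensional Fredholm alternative says: either (I - K) is invertible, or ker(I - K) ≠ {0} and then range(I - K) = ker((I - K)^*)^⊥, with dim ker(I - K) = dim ker((I - K)^*). Since det(I - K) ≠ 0, 1 is not an eigenvalue of K and ker(I - K) = {0}, so we are in the first case: for every y there is a unique x = (I - K)^(-1) y. Explicitly, by the Sherman–Morrison formula, (I - u v^T)^(-1) = I + u v^T/(1 - v·u), i.e. (I - K)^(-1) = I + K/(6).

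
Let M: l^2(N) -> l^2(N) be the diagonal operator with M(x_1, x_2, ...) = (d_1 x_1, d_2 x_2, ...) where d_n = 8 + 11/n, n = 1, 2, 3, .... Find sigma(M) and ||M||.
sigma(M) = {8 + 11/n : n ≥ 1} ∪ {8}; ||M|| = 19

A bounded diagonal operator on l^2 with diagonal entries d_n has spectrum equal to the closure of {d_n : n ≥ 1}: every d_n is an eigenvalue (with eigenvector e_n), so {d_n} ⊂ sigma(M); the spectrum is closed, so its closure is too; and for lambda not in the closure, (M - lambda I) has bounded inverse (the diagonal entries 1/(d_n - lambda) are bounded). For our sequence d_n = 8 + 11/n, n = 1, 2, 3, ...:
  - {d_n} = {8 + 11/n : n ≥ 1}; the only limit point is 8
  - closure = {8 + 11/n : n ≥ 1} ∪ {8}
For the norm: a diagonal operator has ||M|| = sup_n |d_n|. Here d_n = 8 + 11/n is positive and decreasing, so sup_n |d_n| = d_1 = 8 + 11 = 19. So ||M|| = 19.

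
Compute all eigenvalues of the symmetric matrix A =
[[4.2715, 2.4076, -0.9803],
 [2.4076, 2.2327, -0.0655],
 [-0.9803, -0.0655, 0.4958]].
sigma(A) ≈ {0, 1, 6}

A is real symmetric, so its spectrum consists of real eigenvalues. Expanding the characteristic polynomial of the displayed matrix gives
  det(λ I - A) = p(λ) = λ^3 + (-7)λ^2 + (6)λ + (0).
Solving p(λ) = 0 yields eigenvalues ≈ 0, 1, 6. (A is shown rounded to 4 decimals, so these recover the underlying integer eigenvalues to within that precision.)
Verification: the trace of A = 7 equals the sum of eigenvalues 7, and det(A) ≈ -0.0002 matches the eigenvalue product 0.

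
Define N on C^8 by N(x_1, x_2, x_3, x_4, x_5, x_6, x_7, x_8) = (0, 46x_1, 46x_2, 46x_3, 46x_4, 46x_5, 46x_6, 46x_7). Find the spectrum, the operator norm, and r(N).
sigma(N) = {0}; ||N|| = 46; r(N) = 0. (N is nilpotent with N^8 = 0.)

On C^8, N is a strictly lower-triangular matrix with 46 on the subdiagonal and zeros elsewhere, so its characteristic polynomial is lambda^8 and every eigenvalue is 0: sigma(N) = {0}. For the operator norm, N e_i = 46e_{i+1} for i = 1, ..., 7 and N e_8 = 0, so the singular values of N are 46 (with multiplicity 7) and 0; hence ||N|| = 46. The spectral radius r(N) = max|lambda| = 0. Note ||N|| > r(N) — characteristic of non-normal nilpotent operators. Indeed N^8 = 0.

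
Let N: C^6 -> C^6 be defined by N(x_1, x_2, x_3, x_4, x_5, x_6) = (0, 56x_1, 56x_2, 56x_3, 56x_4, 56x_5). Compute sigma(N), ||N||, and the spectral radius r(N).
sigma(N) = {0}; ||N|| = 56; r(N) = 0. (N is nilpotent with N^6 = 0.)

On C^6, N is a strictly lower-triangular matrix with 56 on the subdiagonal and zeros elsewhere, so its characteristic polynomial is lambda^6 and every eigenvalue is 0: sigma(N) = {0}. For the operator norm, N e_i = 56e_{i+1} for i = 1, ..., 5 and N e_6 = 0, so the singular values of N are 56 (with multiplicity 5) and 0; hence ||N|| = 56. The spectral radius r(N) = max|lambda| = 0. Note ||N|| > r(N) — characteristic of non-normal nilpotent operators. Indeed N^6 = 0.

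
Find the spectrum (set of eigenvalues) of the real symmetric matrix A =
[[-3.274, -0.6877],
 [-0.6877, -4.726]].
sigma(A) ≈ {-5, -3}

A is real symmetric, so its spectrum consists of real eigenvalues. Expanding the characteristic polynomial of the displayed matrix gives
  det(λ I - A) = p(λ) = λ^2 + (8)λ + (15).
Solving p(λ) = 0 yields eigenvalues ≈ -5, -3. (A is shown rounded to 4 decimals, so these recover the underlying integer eigenvalues to within that precision.)
Verification: the trace of A = -8 equals the sum of eigenvalues -8, and det(A) ≈ 15.0000 matches the eigenvalue product 15.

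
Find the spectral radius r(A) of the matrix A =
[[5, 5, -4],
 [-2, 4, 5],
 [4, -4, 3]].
r(A) ≈ 7.5586

The eigenvalues of A are the roots of its characteristic polynomial. With M = A (coefficients from the trace, the sum of principal 2x2 minors, and det A):
  p(λ) = det(λ I - M) = λ^3 - 12λ^2 + 93λ - 322.
No integer candidate from the rational root theorem (±divisors of 322) is a root, so the roots are irrational. The cubic discriminant is Δ = -528768 < 0, so there is one real root and a complex-conjugate pair. p(5) = -32 and p(6) = 20 have opposite signs, so a root lies in (5, 6); Newton's method refines it to λ ≈ 5.636. Dividing out (λ - (5.636)) leaves approximately λ^2 - 6.364λ + 57.1325. For λ^2 - 6.364λ + 57.1325 the discriminant is -188.0297. It is negative, so the remaining roots are the complex-conjugate pair λ ≈ 3.182 ± 6.8562i. Their product equals the constant term, so |λ|^2 ≈ 57.1325 and |λ| ≈ 7.5586.
Thus the eigenvalues (to 4 decimals) are 5.636 (modulus 5.636); 3.182 ± 6.8562i (modulus 7.5586). The spectral radius is the largest modulus: r(A) ≈ 7.5586. (Cross-check: r(A) ≤ ||A||_2 ≈ 8.5048; equality holds whenever A is normal, though it can also hold for some non-normal A.)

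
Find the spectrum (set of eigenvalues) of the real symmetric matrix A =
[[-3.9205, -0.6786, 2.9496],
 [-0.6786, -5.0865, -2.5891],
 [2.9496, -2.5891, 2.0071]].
sigma(A) ≈ {-6, -5, 4}

A is real symmetric, so its spectrum consists of real eigenvalues. Expanding the characteristic polynomial of the displayed matrix gives
  det(λ I - A) = p(λ) = λ^3 + (7)λ^2 + (-14)λ + (-120).
Solving p(λ) = 0 yields eigenvalues ≈ -6, -5, 4. (A is shown rounded to 4 decimals, so these recover the underlying integer eigenvalues to within that precision.)
Verification: the trace of A = -7 equals the sum of eigenvalues -7, and det(A) ≈ 119.9993 matches the eigenvalue product 120.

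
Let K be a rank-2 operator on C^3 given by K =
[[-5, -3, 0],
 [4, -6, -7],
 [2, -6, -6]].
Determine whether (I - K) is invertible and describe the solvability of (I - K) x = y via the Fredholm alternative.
(I - K) is invertible (det(I - K) = 84 ≠ 0), so for every y in C^3 the equation (I - K) x = y has a unique solution.

K has rank 2 and factors as K = U V^T = u1 v1^T + u2 v2^T with u1 = (-3, 1, 0), v1 = (1, 3, 2), u2 = (-2, 3, 2), v2 = (1, -3, -3) (multiplying out reproduces the displayed K). The nonzero eigenvalues of U V^T coincide with those of the 2 x 2 matrix G = V^T U = [[v1·u1, v1·u2], [v2·u1, v2·u2]] = [[0, 11], [-6, -17]], and by the Sylvester determinant identity det(I_3 - U V^T) = det(I_2 - V^T U) = det([[1, -11], [6, 18]]) = (1)(18) - (-11)(6) = 84. (Direct check: I - K =
[[6, 3, 0],
 [-4, 7, 7],
 [-2, 6, 7]]
has determinant 84.) The finite-dimensional Fredholm alternative says: either (I - K) is invertible, or ker(I - K) ≠ {0} and then range(I - K) = ker((I - K)^*)^⊥, with dim ker(I - K) = dim ker((I - K)^*). Since det(I - K) ≠ 0, 1 is not an eigenvalue of K and ker(I - K) = {0}, so we are in the first case: for every y there is a unique x = (I - K)^(-1) y. (Explicitly, by the Woodbury identity, (I - U V^T)^(-1) = I + U (I_2 - G)^(-1) V^T.)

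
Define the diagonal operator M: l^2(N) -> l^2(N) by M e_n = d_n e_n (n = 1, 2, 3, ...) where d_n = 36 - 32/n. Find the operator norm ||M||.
||M|| = 36

For a diagonal operator on l^2 with entries d_n, ||M|| = sup_n |d_n|. Here d_1 = 4, d_2 = 20, ..., and d_n = 36 - 32/n increases monotonically toward 36. All terms lie in [4, 36), so |d_n| = d_n and the supremum is the limit 36, which is not attained by any individual d_n. Hence ||M|| = 36.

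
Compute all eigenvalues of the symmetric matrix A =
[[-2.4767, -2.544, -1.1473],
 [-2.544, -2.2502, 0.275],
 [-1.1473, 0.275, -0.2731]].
sigma(A) ≈ {-5, -1, 1}

A is real symmetric, so its spectrum consists of real eigenvalues. Expanding the characteristic polynomial of the displayed matrix gives
  det(λ I - A) = p(λ) = λ^3 + (5)λ^2 + (-1)λ + (-5).
Solving p(λ) = 0 yields eigenvalues ≈ -5, -1, 1. (A is shown rounded to 4 decimals, so these recover the underlying integer eigenvalues to within that precision.)
Verification: the trace of A = -5 equals the sum of eigenvalues -5, and det(A) ≈ 5.0000 matches the eigenvalue product 5.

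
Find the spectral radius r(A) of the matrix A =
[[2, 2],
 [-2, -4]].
r(A) = (2 + sqrt(20))/2 ≈ 3.2361

The eigenvalues of A are the roots of its characteristic polynomial. With M = A (coefficients from the trace and determinant):
  p(λ) = det(λ I - M) = λ^2 + 2λ - 4.
For λ^2 + 2λ - 4 the discriminant is 20. It is nonnegative but not a perfect square, so the roots are real and irrational: λ = (-2 ± sqrt(20))/2 ≈ 1.2361, -3.2361.
Thus the eigenvalues (to 4 decimals) are 1.2361 (modulus 1.2361); -3.2361 (modulus 3.2361). The spectral radius is the largest modulus: r(A) = (2 + sqrt(20))/2 ≈ 3.2361. (Cross-check: r(A) ≤ ||A||_2 ≈ 5.2361; equality holds whenever A is normal, though it can also hold for some non-normal A.)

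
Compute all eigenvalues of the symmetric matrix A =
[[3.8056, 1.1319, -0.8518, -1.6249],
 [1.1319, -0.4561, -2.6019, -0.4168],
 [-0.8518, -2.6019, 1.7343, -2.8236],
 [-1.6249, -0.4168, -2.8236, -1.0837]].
sigma(A) ≈ {-4, -1, 4, 5}

A is real symmetric, so its spectrum consists of real eigenvalues. Expanding the characteristic polynomial of the displayed matrix gives
  det(λ I - A) = p(λ) = λ^4 + (-4)λ^3 + (-21)λ^2 + (64)λ + (80).
Solving p(λ) = 0 yields eigenvalues ≈ -4, -1, 4, 5. (A is shown rounded to 4 decimals, so these recover the underlying integer eigenvalues to within that precision.)
Verification: the trace of A = 4 equals the sum of eigenvalues 4, and det(A) ≈ 79.9994 matches the eigenvalue product 80.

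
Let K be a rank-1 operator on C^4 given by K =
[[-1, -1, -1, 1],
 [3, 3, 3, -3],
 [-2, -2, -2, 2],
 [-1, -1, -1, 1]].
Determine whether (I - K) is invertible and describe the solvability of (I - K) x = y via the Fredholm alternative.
(I - K) is singular (det(I - K) = 0, i.e. 1 ∈ sigma(K)). (I - K) x = y is solvable iff y ⊥ ker((I - K)^*) = span{(-1, -1, -1, 1)}, i.e. iff -y_1 - y_2 - y_3 + y_4 = 0. When solvable, the solutions are x = y + c·(1, -3, 2, 1), c arbitrary (ker(I - K) = span{(1, -3, 2, 1)}, dimension 1).

K has rank 1, so it is an outer product K = u v^T: every row of K is a multiple of one row vector. Reading off the entries, u = (1, -3, 2, 1) and v = (-1, -1, -1, 1) (row i of K equals u_i·v^T). A rank-one matrix u v^T satisfies K u = u (v·u) and kills the (3)-dimensional subspace v^⊥, so its characteristic polynomial is lambda^3 (lambda - v·u) with v·u = tr K = 1. Hence the eigenvalues of I - K are 1 (multiplicity 3) and 1 - (1) = 0, so det(I - K) = 0. (Direct check: I - K =
[[2, 1, 1, -1],
 [-3, -2, -3, 3],
 [2, 2, 3, -2],
 [1, 1, 1, 0]]
has determinant 0.) So 1 is an eigenvalue of K and (I - K) is not invertible. The finite-dimensional Fredholm alternative says: either (I - K) is invertible, or ker(I - K) ≠ {0} and then range(I - K) = ker((I - K)^*)^⊥, with dim ker(I - K) = dim ker((I - K)^*). We are in the second case, so we need both kernels. Kernel of I - K: (I - K) u = u - u (v·u) = u - u = 0, so ker(I - K) = span{u} = span{(1, -3, 2, 1)} (it is exactly 1-dimensional because rank(I - K) = 3). Kernel of the adjoint: K is real, so (I - K)^* = I - K^T = I - v u^T, and (I - v u^T) v = v - v (u·v) = 0; hence ker((I - K)^*) = span{v} = span{(-1, -1, -1, 1)}. Therefore (I - K) x = y is solvable iff <y, v> = 0, i.e. iff -y_1 - y_2 - y_3 + y_4 = 0. When this holds, K y = u (v·y) = 0, so (I - K) y = y and x = y is a particular solution; the full solution set is the line x = y + c·u = y + c·(1, -3, 2, 1), c ∈ C.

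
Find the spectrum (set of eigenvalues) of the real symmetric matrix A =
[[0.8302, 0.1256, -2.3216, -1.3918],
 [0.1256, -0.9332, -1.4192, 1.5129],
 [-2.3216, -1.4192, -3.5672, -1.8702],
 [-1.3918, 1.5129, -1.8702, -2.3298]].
sigma(A) ≈ {-6, -3, 1, 2}

A is real symmetric, so its spectrum consists of real eigenvalues. Expanding the characteristic polynomial of the displayed matrix gives
  det(λ I - A) = p(λ) = λ^4 + (6)λ^3 + (-7)λ^2 + (-36)λ + (35.9985).
Solving p(λ) = 0 yields eigenvalues ≈ -6, -3, 1, 2. (A is shown rounded to 4 decimals, so these recover the underlying integer eigenvalues to within that precision.)
Verification: the trace of A = -6 equals the sum of eigenvalues -6, and det(A) ≈ 35.9985 matches the eigenvalue product 36.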